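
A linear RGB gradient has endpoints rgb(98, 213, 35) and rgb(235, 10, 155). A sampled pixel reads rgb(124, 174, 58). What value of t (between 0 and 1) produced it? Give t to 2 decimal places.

0.19

Invert the lerp on the G channel (largest span, 203): t = (174 − 213) / (10 − 213) = -39/-203 = 0.19212.
Check on R: (124 − 98)/(235 − 98) = 0.1898 ✓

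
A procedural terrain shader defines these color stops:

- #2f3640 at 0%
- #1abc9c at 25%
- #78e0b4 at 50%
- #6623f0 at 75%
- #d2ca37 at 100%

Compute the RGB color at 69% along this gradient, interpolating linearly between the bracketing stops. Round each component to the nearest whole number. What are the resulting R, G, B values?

69% lies between the 50% and 75% stops, so the local fraction is t = (69 − 50)/(75 − 50) = 19/25 ≈ 0.76.
#78e0b4 → (120, 224, 180); #6623f0 → (102, 35, 240).
R = 120 + 0.76 × (102 − 120) = 106.32 → 106
G = 224 + 0.76 × (35 − 224) = 80.36 → 80
B = 180 + 0.76 × (240 − 180) = 225.6 → 226

(106, 80, 226)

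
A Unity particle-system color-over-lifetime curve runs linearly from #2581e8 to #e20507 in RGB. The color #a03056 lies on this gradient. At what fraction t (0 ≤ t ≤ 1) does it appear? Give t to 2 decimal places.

0.65

Invert the lerp on the B channel (largest span, 225): t = (86 − 232) / (7 − 232) = -146/-225 = 0.64889.
Check on R: (160 − 37)/(226 − 37) = 0.6508 ✓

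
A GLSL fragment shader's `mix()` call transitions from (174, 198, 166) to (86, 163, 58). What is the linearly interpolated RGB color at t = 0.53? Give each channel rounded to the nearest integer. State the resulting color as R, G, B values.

R = 174 + 0.53 × (86 − 174) = 174 + 0.53 × -88 = 127.36 → 127
G = 198 + 0.53 × (163 − 198) = 198 + 0.53 × -35 = 179.45 → 179
B = 166 + 0.53 × (58 − 166) = 166 + 0.53 × -108 = 108.76 → 109

(127, 179, 109)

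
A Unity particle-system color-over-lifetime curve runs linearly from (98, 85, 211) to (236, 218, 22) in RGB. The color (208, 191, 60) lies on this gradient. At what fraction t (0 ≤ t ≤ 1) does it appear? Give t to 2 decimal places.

0.80

Invert the lerp on the B channel (largest span, 189): t = (60 − 211) / (22 − 211) = -151/-189 = 0.79894.
Check on R: (208 − 98)/(236 − 98) = 0.7971 ✓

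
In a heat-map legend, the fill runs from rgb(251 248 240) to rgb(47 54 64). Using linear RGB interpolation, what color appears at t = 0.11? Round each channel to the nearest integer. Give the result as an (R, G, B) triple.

(229, 227, 221)

R = 251 + 0.11 × (47 − 251) = 251 + 0.11 × -204 = 228.56 → 229
G = 248 + 0.11 × (54 − 248) = 248 + 0.11 × -194 = 226.66 → 227
B = 240 + 0.11 × (64 − 240) = 240 + 0.11 × -176 = 220.64 → 221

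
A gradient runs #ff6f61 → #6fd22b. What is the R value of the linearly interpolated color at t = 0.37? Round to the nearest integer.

R₁ = 255 (from #ff6f61), R₂ = 111 (from #6fd22b).
R = 255 + 0.37 × (111 − 255) = 201.72 → 202

202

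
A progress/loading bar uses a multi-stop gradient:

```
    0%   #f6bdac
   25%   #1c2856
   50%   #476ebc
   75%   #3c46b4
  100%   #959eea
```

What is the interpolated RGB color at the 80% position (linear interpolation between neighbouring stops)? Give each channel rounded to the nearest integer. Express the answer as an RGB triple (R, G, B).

80% lies between the 75% and 100% stops, so the local fraction is t = (80 − 75)/(100 − 75) = 5/25 ≈ 0.2.
#3c46b4 → (60, 70, 180); #959eea → (149, 158, 234).
R = 60 + 0.2 × (149 − 60) = 77.8 → 78
G = 70 + 0.2 × (158 − 70) = 87.6 → 88
B = 180 + 0.2 × (234 − 180) = 190.8 → 191

(78, 88, 191)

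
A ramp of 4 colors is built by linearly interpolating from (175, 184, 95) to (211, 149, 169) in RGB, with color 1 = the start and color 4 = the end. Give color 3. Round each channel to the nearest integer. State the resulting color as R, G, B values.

With 4 swatches and endpoints inclusive, swatch 3 sits at t = (3 − 1)/(4 − 1) = 2/3 ≈ 0.6667.
R = 175 + 0.6667 × (211 − 175) = 199.001 → 199
G = 184 + 0.6667 × (149 − 184) = 160.666 → 161
B = 95 + 0.6667 × (169 − 95) = 144.336 → 144

(199, 161, 144)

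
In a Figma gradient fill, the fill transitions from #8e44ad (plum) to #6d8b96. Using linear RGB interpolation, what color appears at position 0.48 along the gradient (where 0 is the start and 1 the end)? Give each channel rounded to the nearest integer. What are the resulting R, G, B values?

(126, 102, 162)

#8e44ad → (142, 68, 173); #6d8b96 → (109, 139, 150).
R = 142 + 0.48 × (109 − 142) = 142 + 0.48 × -33 = 126.16 → 126
G = 68 + 0.48 × (139 − 68) = 68 + 0.48 × 71 = 102.08 → 102
B = 173 + 0.48 × (150 − 173) = 173 + 0.48 × -23 = 161.96 → 162
So the blended color is (126, 102, 162), about #7e66a2.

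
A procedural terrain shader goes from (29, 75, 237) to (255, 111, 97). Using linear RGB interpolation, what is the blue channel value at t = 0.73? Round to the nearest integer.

B = 237 + 0.73 × (97 − 237) = 134.8 → 135

135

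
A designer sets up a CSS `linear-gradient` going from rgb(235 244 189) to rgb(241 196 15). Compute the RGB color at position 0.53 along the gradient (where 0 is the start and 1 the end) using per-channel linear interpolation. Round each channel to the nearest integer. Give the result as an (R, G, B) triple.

(238, 219, 97)

R = 235 + 0.53 × (241 − 235) = 235 + 0.53 × 6 = 238.18 → 238
G = 244 + 0.53 × (196 − 244) = 244 + 0.53 × -48 = 218.56 → 219
B = 189 + 0.53 × (15 − 189) = 189 + 0.53 × -174 = 96.78 → 97
So the blended color is (238, 219, 97), about #eedb61.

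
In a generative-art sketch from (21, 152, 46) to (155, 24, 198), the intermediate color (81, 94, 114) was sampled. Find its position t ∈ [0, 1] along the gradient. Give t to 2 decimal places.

0.45

Invert the lerp on the B channel (largest span, 152): t = (114 − 46) / (198 − 46) = 68/152 = 0.44737.
Check on R: (81 − 21)/(155 − 21) = 0.4478 ✓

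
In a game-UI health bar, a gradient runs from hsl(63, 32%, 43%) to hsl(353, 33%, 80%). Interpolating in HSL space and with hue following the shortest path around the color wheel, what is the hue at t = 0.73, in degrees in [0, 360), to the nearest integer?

Hue: 353 − 63 = 290°, but |290| > 180 so the shorter arc goes the other way: Δh = 290 − 360 = -70°.
H = 63 + 0.73 × (-70) = 11.9 → 12°

12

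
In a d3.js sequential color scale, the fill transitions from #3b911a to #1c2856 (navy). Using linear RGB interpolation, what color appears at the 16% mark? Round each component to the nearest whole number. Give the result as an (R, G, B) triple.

#3b911a → (59, 145, 26); #1c2856 → (28, 40, 86).
16% corresponds to t = 0.16.
R = 59 + 0.16 × (28 − 59) = 59 + 0.16 × -31 = 54.04 → 54
G = 145 + 0.16 × (40 − 145) = 145 + 0.16 × -105 = 128.2 → 128
B = 26 + 0.16 × (86 − 26) = 26 + 0.16 × 60 = 35.6 → 36
So the blended color is (54, 128, 36), about #368024.

(54, 128, 36)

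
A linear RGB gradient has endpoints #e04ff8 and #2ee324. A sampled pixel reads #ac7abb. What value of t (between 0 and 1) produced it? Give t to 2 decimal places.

0.29

Invert the lerp on the B channel (largest span, 212): t = (187 − 248) / (36 − 248) = -61/-212 = 0.28774.
Check on R: (172 − 224)/(46 − 224) = 0.2921 ✓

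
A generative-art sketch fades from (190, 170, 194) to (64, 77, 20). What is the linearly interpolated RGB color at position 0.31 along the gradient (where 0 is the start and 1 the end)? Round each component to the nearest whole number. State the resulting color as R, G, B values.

(151, 141, 140)

R = 190 + 0.31 × (64 − 190) = 190 + 0.31 × -126 = 150.94 → 151
G = 170 + 0.31 × (77 − 170) = 170 + 0.31 × -93 = 141.17 → 141
B = 194 + 0.31 × (20 − 194) = 194 + 0.31 × -174 = 140.06 → 140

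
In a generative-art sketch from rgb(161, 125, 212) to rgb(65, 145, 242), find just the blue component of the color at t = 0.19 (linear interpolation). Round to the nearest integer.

B = 212 + 0.19 × (242 − 212) = 217.7 → 218

218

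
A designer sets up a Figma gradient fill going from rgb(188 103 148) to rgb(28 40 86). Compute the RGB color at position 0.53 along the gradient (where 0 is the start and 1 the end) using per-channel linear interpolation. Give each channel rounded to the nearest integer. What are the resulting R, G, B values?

(103, 70, 115)

R = 188 + 0.53 × (28 − 188) = 188 + 0.53 × -160 = 103.2 → 103
G = 103 + 0.53 × (40 − 103) = 103 + 0.53 × -63 = 69.61 → 70
B = 148 + 0.53 × (86 − 148) = 148 + 0.53 × -62 = 115.14 → 115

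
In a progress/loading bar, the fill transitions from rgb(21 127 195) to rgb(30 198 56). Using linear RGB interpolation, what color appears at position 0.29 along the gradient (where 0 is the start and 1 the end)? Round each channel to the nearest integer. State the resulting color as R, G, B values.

R = 21 + 0.29 × (30 − 21) = 21 + 0.29 × 9 = 23.61 → 24
G = 127 + 0.29 × (198 − 127) = 127 + 0.29 × 71 = 147.59 → 148
B = 195 + 0.29 × (56 − 195) = 195 + 0.29 × -139 = 154.69 → 155
So the blended color is (24, 148, 155), about #18949b.

(24, 148, 155)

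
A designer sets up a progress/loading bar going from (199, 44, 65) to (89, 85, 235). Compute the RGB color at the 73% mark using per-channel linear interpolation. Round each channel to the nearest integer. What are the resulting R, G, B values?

73% corresponds to t = 0.73.
R = 199 + 0.73 × (89 − 199) = 199 + 0.73 × -110 = 118.7 → 119
G = 44 + 0.73 × (85 − 44) = 44 + 0.73 × 41 = 73.93 → 74
B = 65 + 0.73 × (235 − 65) = 65 + 0.73 × 170 = 189.1 → 189

(119, 74, 189)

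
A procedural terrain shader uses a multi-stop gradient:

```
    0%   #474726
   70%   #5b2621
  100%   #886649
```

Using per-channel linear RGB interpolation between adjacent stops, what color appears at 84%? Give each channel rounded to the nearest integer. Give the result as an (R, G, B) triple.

(112, 68, 52)

84% lies between the 70% and 100% stops, so the local fraction is t = (84 − 70)/(100 − 70) = 14/30 ≈ 0.4667.
#5b2621 → (91, 38, 33); #886649 → (136, 102, 73).
R = 91 + 0.4667 × (136 − 91) = 112.001 → 112
G = 38 + 0.4667 × (102 − 38) = 67.869 → 68
B = 33 + 0.4667 × (73 − 33) = 51.668 → 52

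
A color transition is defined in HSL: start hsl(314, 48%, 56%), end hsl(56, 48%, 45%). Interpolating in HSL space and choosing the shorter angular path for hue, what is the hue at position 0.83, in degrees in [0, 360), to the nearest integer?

39

Hue: 56 − 314 = -258°, but |-258| > 180 so the shorter arc goes the other way: Δh = -258 + 360 = 102°.
H = 314 + 0.83 × (102) = 398.66 → 399 → 399 mod 360 = 39°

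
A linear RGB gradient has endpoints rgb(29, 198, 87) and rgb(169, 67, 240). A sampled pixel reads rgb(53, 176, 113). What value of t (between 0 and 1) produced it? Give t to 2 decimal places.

Invert the lerp on the B channel (largest span, 153): t = (113 − 87) / (240 − 87) = 26/153 = 0.16993.
Check on R: (53 − 29)/(169 − 29) = 0.1714 ✓

0.17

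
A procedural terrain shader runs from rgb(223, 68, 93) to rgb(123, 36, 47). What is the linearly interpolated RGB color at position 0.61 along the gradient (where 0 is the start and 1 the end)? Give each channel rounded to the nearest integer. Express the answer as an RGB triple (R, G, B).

R = 223 + 0.61 × (123 − 223) = 223 + 0.61 × -100 = 162 → 162
G = 68 + 0.61 × (36 − 68) = 68 + 0.61 × -32 = 48.48 → 48
B = 93 + 0.61 × (47 − 93) = 93 + 0.61 × -46 = 64.94 → 65
So the blended color is (162, 48, 65), about #a23041.

(162, 48, 65)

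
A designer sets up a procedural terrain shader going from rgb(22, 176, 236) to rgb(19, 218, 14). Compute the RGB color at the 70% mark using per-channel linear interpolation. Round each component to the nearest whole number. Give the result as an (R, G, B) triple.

70% corresponds to t = 0.7.
R = 22 + 0.7 × (19 − 22) = 22 + 0.7 × -3 = 19.9 → 20
G = 176 + 0.7 × (218 − 176) = 176 + 0.7 × 42 = 205.4 → 205
B = 236 + 0.7 × (14 − 236) = 236 + 0.7 × -222 = 80.6 → 81
So the blended color is (20, 205, 81), about #14cd51.

(20, 205, 81)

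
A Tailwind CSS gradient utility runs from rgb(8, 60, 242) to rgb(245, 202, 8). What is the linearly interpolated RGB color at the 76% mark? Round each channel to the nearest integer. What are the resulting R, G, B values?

(188, 168, 64)

76% corresponds to t = 0.76.
R = 8 + 0.76 × (245 − 8) = 8 + 0.76 × 237 = 188.12 → 188
G = 60 + 0.76 × (202 − 60) = 60 + 0.76 × 142 = 167.92 → 168
B = 242 + 0.76 × (8 − 242) = 242 + 0.76 × -234 = 64.16 → 64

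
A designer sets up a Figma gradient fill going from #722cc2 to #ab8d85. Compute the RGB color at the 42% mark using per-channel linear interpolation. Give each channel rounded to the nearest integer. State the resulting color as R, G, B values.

#722cc2 → (114, 44, 194); #ab8d85 → (171, 141, 133).
42% corresponds to t = 0.42.
R = 114 + 0.42 × (171 − 114) = 114 + 0.42 × 57 = 137.94 → 138
G = 44 + 0.42 × (141 − 44) = 44 + 0.42 × 97 = 84.74 → 85
B = 194 + 0.42 × (133 − 194) = 194 + 0.42 × -61 = 168.38 → 168

(138, 85, 168)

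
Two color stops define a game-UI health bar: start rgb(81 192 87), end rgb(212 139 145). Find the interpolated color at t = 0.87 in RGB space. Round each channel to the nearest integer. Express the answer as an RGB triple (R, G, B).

(195, 146, 137)

R = 81 + 0.87 × (212 − 81) = 81 + 0.87 × 131 = 194.97 → 195
G = 192 + 0.87 × (139 − 192) = 192 + 0.87 × -53 = 145.89 → 146
B = 87 + 0.87 × (145 − 87) = 87 + 0.87 × 58 = 137.46 → 137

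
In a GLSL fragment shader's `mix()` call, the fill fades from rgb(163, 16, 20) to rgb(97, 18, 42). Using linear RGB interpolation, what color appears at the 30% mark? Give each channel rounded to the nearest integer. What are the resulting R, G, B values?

(143, 17, 27)

30% corresponds to t = 0.3.
R = 163 + 0.3 × (97 − 163) = 163 + 0.3 × -66 = 143.2 → 143
G = 16 + 0.3 × (18 − 16) = 16 + 0.3 × 2 = 16.6 → 17
B = 20 + 0.3 × (42 − 20) = 20 + 0.3 × 22 = 26.6 → 27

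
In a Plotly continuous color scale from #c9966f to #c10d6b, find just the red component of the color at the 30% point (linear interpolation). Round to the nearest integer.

199

R₁ = 201 (from #c9966f), R₂ = 193 (from #c10d6b).
R = 201 + 0.3 × (193 − 201) = 198.6 → 199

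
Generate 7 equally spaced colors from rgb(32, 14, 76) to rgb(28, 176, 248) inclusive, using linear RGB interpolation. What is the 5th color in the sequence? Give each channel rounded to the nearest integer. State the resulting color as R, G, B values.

With 7 swatches and endpoints inclusive, swatch 5 sits at t = (5 − 1)/(7 − 1) = 4/6 ≈ 0.6667.
R = 32 + 0.6667 × (28 − 32) = 29.333 → 29
G = 14 + 0.6667 × (176 − 14) = 122.005 → 122
B = 76 + 0.6667 × (248 − 76) = 190.672 → 191

(29, 122, 191)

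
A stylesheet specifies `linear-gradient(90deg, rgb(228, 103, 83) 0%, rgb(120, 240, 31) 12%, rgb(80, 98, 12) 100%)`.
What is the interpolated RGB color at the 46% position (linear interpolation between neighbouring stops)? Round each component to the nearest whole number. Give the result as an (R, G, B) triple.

46% lies between the 12% and 100% stops, so the local fraction is t = (46 − 12)/(100 − 12) = 34/88 ≈ 0.3864.
R = 120 + 0.3864 × (80 − 120) = 104.544 → 105
G = 240 + 0.3864 × (98 − 240) = 185.131 → 185
B = 31 + 0.3864 × (12 − 31) = 23.658 → 24

(105, 185, 24)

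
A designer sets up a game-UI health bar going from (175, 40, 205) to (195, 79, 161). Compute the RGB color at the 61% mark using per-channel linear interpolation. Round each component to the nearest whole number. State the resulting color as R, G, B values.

61% corresponds to t = 0.61.
R = 175 + 0.61 × (195 − 175) = 175 + 0.61 × 20 = 187.2 → 187
G = 40 + 0.61 × (79 − 40) = 40 + 0.61 × 39 = 63.79 → 64
B = 205 + 0.61 × (161 − 205) = 205 + 0.61 × -44 = 178.16 → 178
So the blended color is (187, 64, 178), about #bb40b2.

(187, 64, 178)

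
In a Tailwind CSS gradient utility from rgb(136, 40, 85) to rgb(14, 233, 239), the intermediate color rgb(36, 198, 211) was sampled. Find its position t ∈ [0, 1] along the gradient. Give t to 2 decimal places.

Invert the lerp on the G channel (largest span, 193): t = (198 − 40) / (233 − 40) = 158/193 = 0.81865.
Check on R: (36 − 136)/(14 − 136) = 0.8197 ✓

0.82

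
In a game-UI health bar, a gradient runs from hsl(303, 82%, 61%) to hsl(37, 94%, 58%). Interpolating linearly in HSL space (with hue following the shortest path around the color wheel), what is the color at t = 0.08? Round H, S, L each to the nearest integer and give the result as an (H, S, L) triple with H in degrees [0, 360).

(311, 83, 61)

Hue: 37 − 303 = -266°, but |-266| > 180 so the shorter arc goes the other way: Δh = -266 + 360 = 94°.
H = 303 + 0.08 × (94) = 310.52 → 311°
S = 82 + 0.08 × (94 − 82) = 82.96 → 83%
L = 61 + 0.08 × (58 − 61) = 60.76 → 61%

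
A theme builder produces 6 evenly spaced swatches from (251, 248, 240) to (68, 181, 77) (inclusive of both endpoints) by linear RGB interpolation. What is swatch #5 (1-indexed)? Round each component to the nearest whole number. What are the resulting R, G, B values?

(105, 194, 110)

With 6 swatches and endpoints inclusive, swatch 5 sits at t = (5 − 1)/(6 − 1) = 4/5 ≈ 0.8.
R = 251 + 0.8 × (68 − 251) = 104.6 → 105
G = 248 + 0.8 × (181 − 248) = 194.4 → 194
B = 240 + 0.8 × (77 − 240) = 109.6 → 110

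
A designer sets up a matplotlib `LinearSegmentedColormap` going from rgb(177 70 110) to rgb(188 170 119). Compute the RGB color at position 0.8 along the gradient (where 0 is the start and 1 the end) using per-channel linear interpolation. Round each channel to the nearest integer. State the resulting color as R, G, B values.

(186, 150, 117)

R = 177 + 0.8 × (188 − 177) = 177 + 0.8 × 11 = 185.8 → 186
G = 70 + 0.8 × (170 − 70) = 70 + 0.8 × 100 = 150 → 150
B = 110 + 0.8 × (119 − 110) = 110 + 0.8 × 9 = 117.2 → 117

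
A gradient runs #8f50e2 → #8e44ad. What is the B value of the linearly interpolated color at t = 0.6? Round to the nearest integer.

194

B₁ = 226 (from #8f50e2), B₂ = 173 (from #8e44ad).
B = 226 + 0.6 × (173 − 226) = 194.2 → 194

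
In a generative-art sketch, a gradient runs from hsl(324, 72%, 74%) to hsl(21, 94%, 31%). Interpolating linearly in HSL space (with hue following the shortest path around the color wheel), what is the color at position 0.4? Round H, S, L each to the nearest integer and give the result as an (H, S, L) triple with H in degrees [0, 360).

(347, 81, 57)

Hue: 21 − 324 = -303°, but |-303| > 180 so the shorter arc goes the other way: Δh = -303 + 360 = 57°.
H = 324 + 0.4 × (57) = 346.8 → 347°
S = 72 + 0.4 × (94 − 72) = 80.8 → 81%
L = 74 + 0.4 × (31 − 74) = 56.8 → 57%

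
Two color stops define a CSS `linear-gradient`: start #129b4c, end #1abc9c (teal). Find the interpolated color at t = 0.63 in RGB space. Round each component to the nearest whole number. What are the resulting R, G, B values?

(23, 176, 126)

#129b4c → (18, 155, 76); #1abc9c → (26, 188, 156).
R = 18 + 0.63 × (26 − 18) = 18 + 0.63 × 8 = 23.04 → 23
G = 155 + 0.63 × (188 − 155) = 155 + 0.63 × 33 = 175.79 → 176
B = 76 + 0.63 × (156 − 76) = 76 + 0.63 × 80 = 126.4 → 126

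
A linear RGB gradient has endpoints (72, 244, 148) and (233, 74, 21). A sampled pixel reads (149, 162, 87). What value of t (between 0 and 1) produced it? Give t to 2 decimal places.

0.48

Invert the lerp on the G channel (largest span, 170): t = (162 − 244) / (74 − 244) = -82/-170 = 0.48235.
Check on R: (149 − 72)/(233 − 72) = 0.4783 ✓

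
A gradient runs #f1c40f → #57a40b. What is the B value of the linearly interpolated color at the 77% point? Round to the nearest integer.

12

B₁ = 15 (from #f1c40f), B₂ = 11 (from #57a40b).
B = 15 + 0.77 × (11 − 15) = 11.92 → 12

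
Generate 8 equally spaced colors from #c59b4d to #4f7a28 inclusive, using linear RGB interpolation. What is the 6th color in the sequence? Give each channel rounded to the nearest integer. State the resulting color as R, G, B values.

With 8 swatches and endpoints inclusive, swatch 6 sits at t = (6 − 1)/(8 − 1) = 5/7 ≈ 0.7143.
#c59b4d → (197, 155, 77); #4f7a28 → (79, 122, 40).
R = 197 + 0.7143 × (79 − 197) = 112.713 → 113
G = 155 + 0.7143 × (122 − 155) = 131.428 → 131
B = 77 + 0.7143 × (40 − 77) = 50.571 → 51

(113, 131, 51)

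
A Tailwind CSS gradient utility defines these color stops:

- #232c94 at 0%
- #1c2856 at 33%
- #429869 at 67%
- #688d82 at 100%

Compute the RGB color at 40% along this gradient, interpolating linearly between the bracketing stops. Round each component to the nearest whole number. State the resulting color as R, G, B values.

(36, 63, 90)

40% lies between the 33% and 67% stops, so the local fraction is t = (40 − 33)/(67 − 33) = 7/34 ≈ 0.2059.
#1c2856 → (28, 40, 86); #429869 → (66, 152, 105).
R = 28 + 0.2059 × (66 − 28) = 35.824 → 36
G = 40 + 0.2059 × (152 − 40) = 63.061 → 63
B = 86 + 0.2059 × (105 − 86) = 89.912 → 90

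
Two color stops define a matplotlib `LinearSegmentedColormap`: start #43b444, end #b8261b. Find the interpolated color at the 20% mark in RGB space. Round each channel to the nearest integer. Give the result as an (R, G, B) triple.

#43b444 → (67, 180, 68); #b8261b → (184, 38, 27).
20% corresponds to t = 0.2.
R = 67 + 0.2 × (184 − 67) = 67 + 0.2 × 117 = 90.4 → 90
G = 180 + 0.2 × (38 − 180) = 180 + 0.2 × -142 = 151.6 → 152
B = 68 + 0.2 × (27 − 68) = 68 + 0.2 × -41 = 59.8 → 60
So the blended color is (90, 152, 60), about #5a983c.

(90, 152, 60)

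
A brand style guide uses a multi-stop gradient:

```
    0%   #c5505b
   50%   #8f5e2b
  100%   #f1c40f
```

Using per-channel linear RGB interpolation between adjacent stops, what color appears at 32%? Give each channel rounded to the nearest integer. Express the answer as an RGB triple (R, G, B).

(162, 89, 60)

32% lies between the 0% and 50% stops, so the local fraction is t = (32 − 0)/(50 − 0) = 32/50 ≈ 0.64.
#c5505b → (197, 80, 91); #8f5e2b → (143, 94, 43).
R = 197 + 0.64 × (143 − 197) = 162.44 → 162
G = 80 + 0.64 × (94 − 80) = 88.96 → 89
B = 91 + 0.64 × (43 − 91) = 60.28 → 60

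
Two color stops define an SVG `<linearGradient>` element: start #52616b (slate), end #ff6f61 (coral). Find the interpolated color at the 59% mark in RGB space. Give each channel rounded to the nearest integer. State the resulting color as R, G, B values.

#52616b → (82, 97, 107); #ff6f61 → (255, 111, 97).
59% corresponds to t = 0.59.
R = 82 + 0.59 × (255 − 82) = 82 + 0.59 × 173 = 184.07 → 184
G = 97 + 0.59 × (111 − 97) = 97 + 0.59 × 14 = 105.26 → 105
B = 107 + 0.59 × (97 − 107) = 107 + 0.59 × -10 = 101.1 → 101
So the blended color is (184, 105, 101), about #b86965.

(184, 105, 101)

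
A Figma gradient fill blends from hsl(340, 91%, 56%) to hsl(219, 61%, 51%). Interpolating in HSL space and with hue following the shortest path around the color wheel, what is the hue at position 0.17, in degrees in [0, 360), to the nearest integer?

Hue arc: Δh = 219 − 340 = -121° (|Δh| ≤ 180, already the shorter path).
H = 340 + 0.17 × (-121) = 319.43 → 319°

319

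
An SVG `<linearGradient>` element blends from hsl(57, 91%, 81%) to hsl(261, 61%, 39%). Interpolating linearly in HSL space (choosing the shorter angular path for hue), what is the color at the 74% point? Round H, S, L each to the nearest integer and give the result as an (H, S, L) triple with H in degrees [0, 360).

Hue: 261 − 57 = 204°, but |204| > 180 so the shorter arc goes the other way: Δh = 204 − 360 = -156°.
H = 57 + 0.74 × (-156) = -58.44 → -58 → -58 mod 360 = 302°
S = 91 + 0.74 × (61 − 91) = 68.8 → 69%
L = 81 + 0.74 × (39 − 81) = 49.92 → 50%

(302, 69, 50)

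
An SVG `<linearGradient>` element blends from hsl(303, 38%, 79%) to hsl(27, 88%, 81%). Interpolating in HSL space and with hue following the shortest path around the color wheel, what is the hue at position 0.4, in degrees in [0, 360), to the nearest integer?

337

Hue: 27 − 303 = -276°, but |-276| > 180 so the shorter arc goes the other way: Δh = -276 + 360 = 84°.
H = 303 + 0.4 × (84) = 336.6 → 337°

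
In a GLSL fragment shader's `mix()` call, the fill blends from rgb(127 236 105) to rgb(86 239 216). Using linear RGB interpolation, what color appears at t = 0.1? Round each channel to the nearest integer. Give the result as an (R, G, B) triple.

R = 127 + 0.1 × (86 − 127) = 127 + 0.1 × -41 = 122.9 → 123
G = 236 + 0.1 × (239 − 236) = 236 + 0.1 × 3 = 236.3 → 236
B = 105 + 0.1 × (216 − 105) = 105 + 0.1 × 111 = 116.1 → 116

(123, 236, 116)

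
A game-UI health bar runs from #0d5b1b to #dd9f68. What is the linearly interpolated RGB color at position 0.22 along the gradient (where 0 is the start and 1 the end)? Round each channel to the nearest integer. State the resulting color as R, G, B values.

(59, 106, 44)

#0d5b1b → (13, 91, 27); #dd9f68 → (221, 159, 104).
R = 13 + 0.22 × (221 − 13) = 13 + 0.22 × 208 = 58.76 → 59
G = 91 + 0.22 × (159 − 91) = 91 + 0.22 × 68 = 105.96 → 106
B = 27 + 0.22 × (104 − 27) = 27 + 0.22 × 77 = 43.94 → 44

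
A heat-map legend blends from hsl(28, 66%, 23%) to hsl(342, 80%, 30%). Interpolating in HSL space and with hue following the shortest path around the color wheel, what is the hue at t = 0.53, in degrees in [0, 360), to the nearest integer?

4

Hue: 342 − 28 = 314°, but |314| > 180 so the shorter arc goes the other way: Δh = 314 − 360 = -46°.
H = 28 + 0.53 × (-46) = 3.62 → 4°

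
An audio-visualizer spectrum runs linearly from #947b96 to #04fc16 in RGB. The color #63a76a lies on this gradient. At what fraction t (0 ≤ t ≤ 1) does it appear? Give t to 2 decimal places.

Invert the lerp on the R channel (largest span, 144): t = (99 − 148) / (4 − 148) = -49/-144 = 0.34028.
Check on G: (167 − 123)/(252 − 123) = 0.3411 ✓

0.34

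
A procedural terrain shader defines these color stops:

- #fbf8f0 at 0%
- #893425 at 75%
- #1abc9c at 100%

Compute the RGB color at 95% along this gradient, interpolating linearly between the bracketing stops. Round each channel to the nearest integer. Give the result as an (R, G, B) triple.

(48, 161, 132)

95% lies between the 75% and 100% stops, so the local fraction is t = (95 − 75)/(100 − 75) = 20/25 ≈ 0.8.
#893425 → (137, 52, 37); #1abc9c → (26, 188, 156).
R = 137 + 0.8 × (26 − 137) = 48.2 → 48
G = 52 + 0.8 × (188 − 52) = 160.8 → 161
B = 37 + 0.8 × (156 − 37) = 132.2 → 132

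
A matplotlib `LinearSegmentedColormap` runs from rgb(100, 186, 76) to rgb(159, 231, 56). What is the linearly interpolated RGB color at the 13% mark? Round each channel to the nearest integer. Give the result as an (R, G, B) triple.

13% corresponds to t = 0.13.
R = 100 + 0.13 × (159 − 100) = 100 + 0.13 × 59 = 107.67 → 108
G = 186 + 0.13 × (231 − 186) = 186 + 0.13 × 45 = 191.85 → 192
B = 76 + 0.13 × (56 − 76) = 76 + 0.13 × -20 = 73.4 → 73

(108, 192, 73)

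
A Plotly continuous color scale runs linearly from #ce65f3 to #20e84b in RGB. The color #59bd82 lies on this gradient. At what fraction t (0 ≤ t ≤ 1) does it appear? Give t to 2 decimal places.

0.67

Invert the lerp on the R channel (largest span, 174): t = (89 − 206) / (32 − 206) = -117/-174 = 0.67241.
Check on G: (189 − 101)/(232 − 101) = 0.6718 ✓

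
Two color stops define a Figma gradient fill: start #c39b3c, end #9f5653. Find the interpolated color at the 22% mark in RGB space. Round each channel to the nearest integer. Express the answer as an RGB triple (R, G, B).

#c39b3c → (195, 155, 60); #9f5653 → (159, 86, 83).
22% corresponds to t = 0.22.
R = 195 + 0.22 × (159 − 195) = 195 + 0.22 × -36 = 187.08 → 187
G = 155 + 0.22 × (86 − 155) = 155 + 0.22 × -69 = 139.82 → 140
B = 60 + 0.22 × (83 − 60) = 60 + 0.22 × 23 = 65.06 → 65

(187, 140, 65)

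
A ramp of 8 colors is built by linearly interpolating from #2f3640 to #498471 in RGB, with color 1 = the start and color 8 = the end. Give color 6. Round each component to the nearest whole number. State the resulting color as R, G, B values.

With 8 swatches and endpoints inclusive, swatch 6 sits at t = (6 − 1)/(8 − 1) = 5/7 ≈ 0.7143.
#2f3640 → (47, 54, 64); #498471 → (73, 132, 113).
R = 47 + 0.7143 × (73 − 47) = 65.572 → 66
G = 54 + 0.7143 × (132 − 54) = 109.715 → 110
B = 64 + 0.7143 × (113 − 64) = 99.001 → 99

(66, 110, 99)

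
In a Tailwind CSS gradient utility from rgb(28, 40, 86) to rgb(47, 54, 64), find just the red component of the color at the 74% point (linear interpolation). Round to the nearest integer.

42

R = 28 + 0.74 × (47 − 28) = 42.06 → 42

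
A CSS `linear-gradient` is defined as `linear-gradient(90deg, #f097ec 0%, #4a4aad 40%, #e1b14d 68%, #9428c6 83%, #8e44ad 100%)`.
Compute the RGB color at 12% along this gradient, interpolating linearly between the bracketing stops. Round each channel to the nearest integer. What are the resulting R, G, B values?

(190, 128, 217)

12% lies between the 0% and 40% stops, so the local fraction is t = (12 − 0)/(40 − 0) = 12/40 ≈ 0.3.
#f097ec → (240, 151, 236); #4a4aad → (74, 74, 173).
R = 240 + 0.3 × (74 − 240) = 190.2 → 190
G = 151 + 0.3 × (74 − 151) = 127.9 → 128
B = 236 + 0.3 × (173 − 236) = 217.1 → 217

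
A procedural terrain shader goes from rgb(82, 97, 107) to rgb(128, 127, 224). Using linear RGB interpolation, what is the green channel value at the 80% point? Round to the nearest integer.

G = 97 + 0.8 × (127 − 97) = 121 → 121

121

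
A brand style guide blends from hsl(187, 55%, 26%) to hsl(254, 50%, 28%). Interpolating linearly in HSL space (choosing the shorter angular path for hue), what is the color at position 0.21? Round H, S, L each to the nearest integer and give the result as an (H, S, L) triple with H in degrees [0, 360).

Hue arc: Δh = 254 − 187 = 67° (|Δh| ≤ 180, already the shorter path).
H = 187 + 0.21 × (67) = 201.07 → 201°
S = 55 + 0.21 × (50 − 55) = 53.95 → 54%
L = 26 + 0.21 × (28 − 26) = 26.42 → 26%

(201, 54, 26)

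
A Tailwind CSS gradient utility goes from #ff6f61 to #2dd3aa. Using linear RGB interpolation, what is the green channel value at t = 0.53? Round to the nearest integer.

G₁ = 111 (from #ff6f61), G₂ = 211 (from #2dd3aa).
G = 111 + 0.53 × (211 − 111) = 164 → 164

164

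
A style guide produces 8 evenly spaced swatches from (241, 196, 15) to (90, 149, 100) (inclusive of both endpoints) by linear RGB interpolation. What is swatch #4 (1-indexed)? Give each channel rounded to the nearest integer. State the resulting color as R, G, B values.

(176, 176, 51)

With 8 swatches and endpoints inclusive, swatch 4 sits at t = (4 − 1)/(8 − 1) = 3/7 ≈ 0.4286.
R = 241 + 0.4286 × (90 − 241) = 176.281 → 176
G = 196 + 0.4286 × (149 − 196) = 175.856 → 176
B = 15 + 0.4286 × (100 − 15) = 51.431 → 51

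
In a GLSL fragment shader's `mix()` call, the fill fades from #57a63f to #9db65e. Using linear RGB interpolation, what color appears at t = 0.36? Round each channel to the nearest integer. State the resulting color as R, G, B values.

#57a63f → (87, 166, 63); #9db65e → (157, 182, 94).
R = 87 + 0.36 × (157 − 87) = 87 + 0.36 × 70 = 112.2 → 112
G = 166 + 0.36 × (182 − 166) = 166 + 0.36 × 16 = 171.76 → 172
B = 63 + 0.36 × (94 − 63) = 63 + 0.36 × 31 = 74.16 → 74

(112, 172, 74)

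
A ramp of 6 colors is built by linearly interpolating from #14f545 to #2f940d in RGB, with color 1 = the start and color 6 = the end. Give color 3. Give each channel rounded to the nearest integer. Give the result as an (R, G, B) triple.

With 6 swatches and endpoints inclusive, swatch 3 sits at t = (3 − 1)/(6 − 1) = 2/5 ≈ 0.4.
#14f545 → (20, 245, 69); #2f940d → (47, 148, 13).
R = 20 + 0.4 × (47 − 20) = 30.8 → 31
G = 245 + 0.4 × (148 − 245) = 206.2 → 206
B = 69 + 0.4 × (13 − 69) = 46.6 → 47

(31, 206, 47)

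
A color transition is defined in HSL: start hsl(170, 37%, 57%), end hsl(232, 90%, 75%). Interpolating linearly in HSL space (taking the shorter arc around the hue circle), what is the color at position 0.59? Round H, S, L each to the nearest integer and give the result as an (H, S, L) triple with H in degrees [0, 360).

Hue arc: Δh = 232 − 170 = 62° (|Δh| ≤ 180, already the shorter path).
H = 170 + 0.59 × (62) = 206.58 → 207°
S = 37 + 0.59 × (90 − 37) = 68.27 → 68%
L = 57 + 0.59 × (75 − 57) = 67.62 → 68%

(207, 68, 68)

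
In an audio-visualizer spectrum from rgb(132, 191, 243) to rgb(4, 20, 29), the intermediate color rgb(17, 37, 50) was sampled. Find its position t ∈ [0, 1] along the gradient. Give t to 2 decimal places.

Invert the lerp on the B channel (largest span, 214): t = (50 − 243) / (29 − 243) = -193/-214 = 0.90187.
Check on R: (17 − 132)/(4 − 132) = 0.8984 ✓

0.90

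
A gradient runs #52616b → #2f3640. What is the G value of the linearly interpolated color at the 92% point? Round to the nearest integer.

57

G₁ = 97 (from #52616b), G₂ = 54 (from #2f3640).
G = 97 + 0.92 × (54 − 97) = 57.44 → 57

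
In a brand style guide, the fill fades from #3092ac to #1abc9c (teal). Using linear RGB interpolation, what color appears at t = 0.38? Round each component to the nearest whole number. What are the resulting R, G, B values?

(40, 162, 166)

#3092ac → (48, 146, 172); #1abc9c → (26, 188, 156).
R = 48 + 0.38 × (26 − 48) = 48 + 0.38 × -22 = 39.64 → 40
G = 146 + 0.38 × (188 − 146) = 146 + 0.38 × 42 = 161.96 → 162
B = 172 + 0.38 × (156 − 172) = 172 + 0.38 × -16 = 165.92 → 166
So the blended color is (40, 162, 166), about #28a2a6.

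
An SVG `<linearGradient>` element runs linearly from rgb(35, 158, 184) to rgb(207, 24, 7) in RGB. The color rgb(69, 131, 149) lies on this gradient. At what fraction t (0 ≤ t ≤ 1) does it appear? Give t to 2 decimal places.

0.20

Invert the lerp on the B channel (largest span, 177): t = (149 − 184) / (7 − 184) = -35/-177 = 0.19774.
Check on R: (69 − 35)/(207 − 35) = 0.1977 ✓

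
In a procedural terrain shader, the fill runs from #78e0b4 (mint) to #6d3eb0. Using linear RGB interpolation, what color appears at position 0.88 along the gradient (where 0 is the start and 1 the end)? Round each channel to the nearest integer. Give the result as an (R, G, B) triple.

#78e0b4 → (120, 224, 180); #6d3eb0 → (109, 62, 176).
R = 120 + 0.88 × (109 − 120) = 120 + 0.88 × -11 = 110.32 → 110
G = 224 + 0.88 × (62 − 224) = 224 + 0.88 × -162 = 81.44 → 81
B = 180 + 0.88 × (176 − 180) = 180 + 0.88 × -4 = 176.48 → 176
So the blended color is (110, 81, 176), about #6e51b0.

(110, 81, 176)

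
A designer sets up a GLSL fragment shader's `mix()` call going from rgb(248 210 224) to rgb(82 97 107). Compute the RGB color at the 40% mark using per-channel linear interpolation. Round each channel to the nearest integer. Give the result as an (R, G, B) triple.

(182, 165, 177)

40% corresponds to t = 0.4.
R = 248 + 0.4 × (82 − 248) = 248 + 0.4 × -166 = 181.6 → 182
G = 210 + 0.4 × (97 − 210) = 210 + 0.4 × -113 = 164.8 → 165
B = 224 + 0.4 × (107 − 224) = 224 + 0.4 × -117 = 177.2 → 177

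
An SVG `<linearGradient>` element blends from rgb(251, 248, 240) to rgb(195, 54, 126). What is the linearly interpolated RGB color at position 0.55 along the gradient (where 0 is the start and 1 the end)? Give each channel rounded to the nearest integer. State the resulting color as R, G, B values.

R = 251 + 0.55 × (195 − 251) = 251 + 0.55 × -56 = 220.2 → 220
G = 248 + 0.55 × (54 − 248) = 248 + 0.55 × -194 = 141.3 → 141
B = 240 + 0.55 × (126 − 240) = 240 + 0.55 × -114 = 177.3 → 177

(220, 141, 177)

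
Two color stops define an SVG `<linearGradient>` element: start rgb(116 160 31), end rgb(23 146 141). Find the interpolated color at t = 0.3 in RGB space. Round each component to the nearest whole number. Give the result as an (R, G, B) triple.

R = 116 + 0.3 × (23 − 116) = 116 + 0.3 × -93 = 88.1 → 88
G = 160 + 0.3 × (146 − 160) = 160 + 0.3 × -14 = 155.8 → 156
B = 31 + 0.3 × (141 − 31) = 31 + 0.3 × 110 = 64 → 64

(88, 156, 64)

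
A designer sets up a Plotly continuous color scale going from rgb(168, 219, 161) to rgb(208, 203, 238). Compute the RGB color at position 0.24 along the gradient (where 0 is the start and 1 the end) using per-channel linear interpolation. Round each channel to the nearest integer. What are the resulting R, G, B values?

R = 168 + 0.24 × (208 − 168) = 168 + 0.24 × 40 = 177.6 → 178
G = 219 + 0.24 × (203 − 219) = 219 + 0.24 × -16 = 215.16 → 215
B = 161 + 0.24 × (238 − 161) = 161 + 0.24 × 77 = 179.48 → 179
So the blended color is (178, 215, 179), about #b2d7b3.

(178, 215, 179)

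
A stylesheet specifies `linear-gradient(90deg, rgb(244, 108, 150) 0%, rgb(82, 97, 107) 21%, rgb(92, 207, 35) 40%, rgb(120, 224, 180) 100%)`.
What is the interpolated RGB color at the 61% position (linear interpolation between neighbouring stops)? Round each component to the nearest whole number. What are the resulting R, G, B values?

61% lies between the 40% and 100% stops, so the local fraction is t = (61 − 40)/(100 − 40) = 21/60 ≈ 0.35.
R = 92 + 0.35 × (120 − 92) = 101.8 → 102
G = 207 + 0.35 × (224 − 207) = 212.95 → 213
B = 35 + 0.35 × (180 − 35) = 85.75 → 86

(102, 213, 86)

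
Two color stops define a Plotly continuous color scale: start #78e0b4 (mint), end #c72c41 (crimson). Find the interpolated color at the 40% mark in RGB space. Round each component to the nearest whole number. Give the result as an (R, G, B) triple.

#78e0b4 → (120, 224, 180); #c72c41 → (199, 44, 65).
40% corresponds to t = 0.4.
R = 120 + 0.4 × (199 − 120) = 120 + 0.4 × 79 = 151.6 → 152
G = 224 + 0.4 × (44 − 224) = 224 + 0.4 × -180 = 152 → 152
B = 180 + 0.4 × (65 − 180) = 180 + 0.4 × -115 = 134 → 134

(152, 152, 134)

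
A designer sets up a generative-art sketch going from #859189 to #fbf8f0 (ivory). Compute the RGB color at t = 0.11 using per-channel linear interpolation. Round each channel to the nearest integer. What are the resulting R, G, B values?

#859189 → (133, 145, 137); #fbf8f0 → (251, 248, 240).
R = 133 + 0.11 × (251 − 133) = 133 + 0.11 × 118 = 145.98 → 146
G = 145 + 0.11 × (248 − 145) = 145 + 0.11 × 103 = 156.33 → 156
B = 137 + 0.11 × (240 − 137) = 137 + 0.11 × 103 = 148.33 → 148

(146, 156, 148)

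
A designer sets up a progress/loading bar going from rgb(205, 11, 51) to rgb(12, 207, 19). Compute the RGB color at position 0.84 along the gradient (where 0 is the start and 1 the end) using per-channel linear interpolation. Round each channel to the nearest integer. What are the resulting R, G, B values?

R = 205 + 0.84 × (12 − 205) = 205 + 0.84 × -193 = 42.88 → 43
G = 11 + 0.84 × (207 − 11) = 11 + 0.84 × 196 = 175.64 → 176
B = 51 + 0.84 × (19 − 51) = 51 + 0.84 × -32 = 24.12 → 24
So the blended color is (43, 176, 24), about #2bb018.

(43, 176, 24)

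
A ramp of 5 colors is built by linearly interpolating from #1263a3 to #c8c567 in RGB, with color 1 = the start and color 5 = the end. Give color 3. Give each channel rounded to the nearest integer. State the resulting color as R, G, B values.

(109, 148, 133)

With 5 swatches and endpoints inclusive, swatch 3 sits at t = (3 − 1)/(5 − 1) = 2/4 ≈ 0.5.
#1263a3 → (18, 99, 163); #c8c567 → (200, 197, 103).
R = 18 + 0.5 × (200 − 18) = 109 → 109
G = 99 + 0.5 × (197 − 99) = 148 → 148
B = 163 + 0.5 × (103 − 163) = 133 → 133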